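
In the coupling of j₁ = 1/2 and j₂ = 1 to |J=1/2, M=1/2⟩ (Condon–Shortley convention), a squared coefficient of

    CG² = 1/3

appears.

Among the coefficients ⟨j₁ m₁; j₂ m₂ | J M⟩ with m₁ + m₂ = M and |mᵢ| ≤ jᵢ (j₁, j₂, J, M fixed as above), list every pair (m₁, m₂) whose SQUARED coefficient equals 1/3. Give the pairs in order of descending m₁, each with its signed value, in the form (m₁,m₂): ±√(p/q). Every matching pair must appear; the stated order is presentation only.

(1/2,0): +√(1/3)

Admissible pairs with m₁+m₂ = M = 1/2: (-1/2,1), (1/2,0)
  (m₁,m₂)=(1/2,0): CG² = 1/3, CG = +√(1/3)   ← matches the target
  (m₁,m₂)=(-1/2,1): CG² = 2/3, CG = −√(2/3)
Pairs with CG² = 1/3: (1/2,0): +√(1/3)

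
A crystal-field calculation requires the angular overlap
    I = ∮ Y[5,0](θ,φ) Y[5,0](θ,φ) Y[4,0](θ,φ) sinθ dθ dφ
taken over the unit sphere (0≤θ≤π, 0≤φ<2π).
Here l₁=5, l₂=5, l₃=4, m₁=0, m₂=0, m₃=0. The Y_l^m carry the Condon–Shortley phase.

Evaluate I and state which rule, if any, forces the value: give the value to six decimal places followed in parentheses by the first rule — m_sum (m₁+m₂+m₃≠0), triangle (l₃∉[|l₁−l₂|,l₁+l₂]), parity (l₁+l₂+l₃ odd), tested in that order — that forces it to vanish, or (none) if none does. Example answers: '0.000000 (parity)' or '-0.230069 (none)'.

0.130198 (none)

m-sum 0 ✓  L=14 even ✓  0≤4≤10 ✓
Π(2lᵢ+1) = 11×11×9 = 1089
triangle coeff Δ(5,5,4) = 1/3153150
Σ_t [1,5]: t=1:−1/69120 t=2:+1/1728 t=3:−1/576 t=4:+1/1728 t=5:−1/69120 = -7/11520
(3j)²=2/143 [(5 5 4; 0 0 0)], sign=-1
(m-triple is (0,0,0) — same symbol as above.)
⇒ 4πI² = 36/169
I = (+1)√(36/169/(4π)) = 0.13019760
No selection rule forces the value: the integral is nonzero (none).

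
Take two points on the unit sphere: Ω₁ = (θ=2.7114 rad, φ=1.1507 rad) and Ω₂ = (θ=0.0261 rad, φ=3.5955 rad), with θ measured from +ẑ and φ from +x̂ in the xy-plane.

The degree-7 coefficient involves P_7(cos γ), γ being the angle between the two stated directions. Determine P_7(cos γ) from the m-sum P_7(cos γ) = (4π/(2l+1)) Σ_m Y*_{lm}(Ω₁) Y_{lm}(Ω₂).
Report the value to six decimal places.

0.290354

Summing Y*_{l m}(θ₁,φ₁)·Y_{l m}(θ₂,φ₂) over m ∈ [−7, 7]; prefactor 4π/(2·7+1) = 0.837758:
  [-7]  conj(Y_{7,-7})(Ω₁) = (-0.000219, 0.001075) ; Y_{7,-7}(Ω₂) = (0.000000, -0.000000) ; Δ = (-0.000000, 0.000000)
  [-6]  conj(Y_{7,-6})(Ω₁) = (-0.007277, -0.005206) ; Y_{7,-6}(Ω₂) = (-0.000000, -0.000000) ; Δ = (0.000000, 0.000000)
  [-5]  conj(Y_{7,-5})(Ω₁) = (0.038905, -0.022779) ; Y_{7,-5}(Ω₂) = (0.000000, 0.000000) ; Δ = (0.000000, 0.000000)
  [-4]  conj(Y_{7,-4})(Ω₁) = (0.017078, 0.155212) ; Y_{7,-4}(Ω₂) = (-0.000001, -0.000003) ; Δ = (0.000000, -0.000000)
  [-3]  conj(Y_{7,-3})(Ω₁) = (-0.351963, -0.112940) ; Y_{7,-3}(Ω₂) = (-0.000033, 0.000154) ; Δ = (0.000029, -0.000050)
  [-2]  conj(Y_{7,-2})(Ω₁) = (0.358396, -0.399994) ; Y_{7,-2}(Ω₂) = (0.003139, -0.004020) ; Δ = (-0.000483, -0.002696)
  [-1]  conj(Y_{7,-1})(Ω₁) = (0.114781, 0.256960) ; Y_{7,-1}(Ω₂) = (-0.095440, 0.046564) ; Δ = (-0.022920, -0.019180)
  [+0]  conj(Y_{7,0})(Ω₁) = (0.363471, -0.000000) ; Y_{7,0}(Ω₂) = (1.082153, 0.000000) ; Δ = (0.393332, 0.000000)
  [+1]  conj(Y_{7,1})(Ω₁) = (-0.114781, 0.256960) ; Y_{7,1}(Ω₂) = (0.095440, 0.046564) ; Δ = (-0.022920, 0.019180)
  [+2]  conj(Y_{7,2})(Ω₁) = (0.358396, 0.399994) ; Y_{7,2}(Ω₂) = (0.003139, 0.004020) ; Δ = (-0.000483, 0.002696)
  [+3]  conj(Y_{7,3})(Ω₁) = (0.351963, -0.112940) ; Y_{7,3}(Ω₂) = (0.000033, 0.000154) ; Δ = (0.000029, 0.000050)
  [+4]  conj(Y_{7,4})(Ω₁) = (0.017078, -0.155212) ; Y_{7,4}(Ω₂) = (-0.000001, 0.000003) ; Δ = (0.000000, 0.000000)
  [+5]  conj(Y_{7,5})(Ω₁) = (-0.038905, -0.022779) ; Y_{7,5}(Ω₂) = (-0.000000, 0.000000) ; Δ = (0.000000, -0.000000)
  [+6]  conj(Y_{7,6})(Ω₁) = (-0.007277, 0.005206) ; Y_{7,6}(Ω₂) = (-0.000000, 0.000000) ; Δ = (0.000000, -0.000000)
  [+7]  conj(Y_{7,7})(Ω₁) = (0.000219, 0.001075) ; Y_{7,7}(Ω₂) = (-0.000000, -0.000000) ; Δ = (-0.000000, -0.000000)
Total Σ_m = (0.346585, -0.000000). Multiply by 0.837758: (0.290354, -0.000000). P_7(cos γ) = 0.290354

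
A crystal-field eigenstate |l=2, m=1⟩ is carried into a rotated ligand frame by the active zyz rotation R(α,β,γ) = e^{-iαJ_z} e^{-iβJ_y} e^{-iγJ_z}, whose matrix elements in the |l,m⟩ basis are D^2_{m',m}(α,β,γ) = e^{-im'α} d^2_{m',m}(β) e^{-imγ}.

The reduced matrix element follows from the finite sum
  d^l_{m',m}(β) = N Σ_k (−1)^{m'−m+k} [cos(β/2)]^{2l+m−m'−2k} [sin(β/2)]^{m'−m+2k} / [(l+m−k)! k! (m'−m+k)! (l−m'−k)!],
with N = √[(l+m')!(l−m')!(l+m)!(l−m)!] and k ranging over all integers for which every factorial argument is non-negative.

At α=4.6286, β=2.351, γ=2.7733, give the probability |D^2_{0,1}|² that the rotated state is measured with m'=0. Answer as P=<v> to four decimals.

D^2_{0,1}(4.6286,2.3510,2.7733) = e^{-i·0·4.6286}·d^2_{0,1}(2.3510)·e^{-i·1·2.7733}. Compute d first:
Half-angle: c=0.385082, s=0.922882. N=√(2·2·6·1)=4.898979
The bounds max(0,m−m')=1 and min(l+m,l−m')=2 give 2 terms
  k=1: (−1)^0·4.8990/(2)·0.3851^3·0.9229^1 = +0.129086
  k=2: (−1)^1·4.8990/(2)·0.3851^1·0.9229^3 = -0.741426
d^2_{0,1}(2.3510) = +0.129086 -0.741426 = -0.612339
|D^2_{0,1}|² = |d^2_{0,1}(β)|² = (-0.612339)² = 0.374960 (the z-rotation phases have unit modulus)

P=0.3750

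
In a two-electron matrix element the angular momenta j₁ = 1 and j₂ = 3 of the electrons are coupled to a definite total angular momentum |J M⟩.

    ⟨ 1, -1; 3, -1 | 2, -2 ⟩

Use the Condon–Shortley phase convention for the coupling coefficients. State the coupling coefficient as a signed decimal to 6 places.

+0.218218  (= +√(1/21))

j₁+j₂−J=2  J+j₁−j₂=0  J−j₁+j₂=4  j₁+j₂+J+1=7
(j₁±m₁, j₂±m₂, J±M) = (0,2,2,4,0,4)
P² = 768/7
sum k=2..2:
  [2] +1/48 = 1/48
S = 1/48
C² = P²·S² = 1/21 ; C = +0.218218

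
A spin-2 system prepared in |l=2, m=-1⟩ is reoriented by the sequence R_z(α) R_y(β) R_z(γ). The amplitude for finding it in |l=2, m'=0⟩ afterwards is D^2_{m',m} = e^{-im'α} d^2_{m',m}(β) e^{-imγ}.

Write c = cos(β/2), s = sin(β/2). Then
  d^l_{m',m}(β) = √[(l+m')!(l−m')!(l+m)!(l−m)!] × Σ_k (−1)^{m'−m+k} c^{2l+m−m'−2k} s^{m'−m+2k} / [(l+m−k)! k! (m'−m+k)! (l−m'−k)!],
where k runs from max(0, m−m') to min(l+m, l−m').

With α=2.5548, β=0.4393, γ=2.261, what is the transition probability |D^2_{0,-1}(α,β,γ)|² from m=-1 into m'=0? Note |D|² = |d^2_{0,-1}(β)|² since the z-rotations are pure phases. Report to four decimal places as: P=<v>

Split into d^2_{0,-1}(β=0.4393) × two z-phases.
With c≡cos(β/2)=0.975974 and s≡sin(β/2)=0.217888, N=[2·2·1·6]^{1/2}=4.898979
Admissible k: 0..1 (factorial args all ≥0)
  k=0: (−1)^1·4.8990/(2)·0.9760^3·0.2179^1 = -0.496162
  k=1: (−1)^2·4.8990/(2)·0.9760^1·0.2179^3 = +0.024729
d^2_{0,-1}(0.4393) = -0.496162 +0.024729 = -0.471433
|D^2_{0,-1}|² = |d^2_{0,-1}(β)|² = (-0.471433)² = 0.222249 (the z-rotation phases have unit modulus)

P=0.2222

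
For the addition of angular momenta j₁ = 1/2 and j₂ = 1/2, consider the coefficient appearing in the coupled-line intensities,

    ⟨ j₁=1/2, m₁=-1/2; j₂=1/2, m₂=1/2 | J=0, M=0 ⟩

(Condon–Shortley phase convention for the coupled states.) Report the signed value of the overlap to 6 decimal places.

-0.707107

triangle: 1!·0!·0!/2! = 1/2
(j±m)!: 0!·1!·1!·0!·0!·0! = 1
prefactor² = (2J+1)·Δ·N² = 1/2
  k=1: −1/(1!·0!·0!·0!·0!·0!) = -1
Σ = -1  ⇒  CG² = 1/2·(-1)² = 1/2
CG = −√(1/2) = -0.707107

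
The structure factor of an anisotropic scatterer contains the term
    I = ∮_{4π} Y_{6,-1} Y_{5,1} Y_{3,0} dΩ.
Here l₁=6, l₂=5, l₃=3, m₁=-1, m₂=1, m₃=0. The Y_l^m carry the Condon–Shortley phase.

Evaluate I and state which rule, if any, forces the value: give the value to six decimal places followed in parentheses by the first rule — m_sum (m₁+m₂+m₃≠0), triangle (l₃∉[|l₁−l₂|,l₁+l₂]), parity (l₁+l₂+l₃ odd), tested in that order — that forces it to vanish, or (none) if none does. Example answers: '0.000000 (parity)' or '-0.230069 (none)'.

-0.123080 (none)

Checks pass: Σm=0; 14 even; l₃=3∈[1,11].
(2·6+1)(2·5+1)(2·3+1) = 1001
Δ: 8! 4! 2! / 15! → 1/675675
sum: t=3:−1/8640 t=4:+1/2304 t=5:−1/8640 = 7/34560
3j²(6 5 3; 0 0 0) = Δ·Π!·Σ² = 7/429  (sign -1)
sum: t=4:+1/6912 t=5:−1/2880 t=6:+1/17280 = -1/6912
3j²(6 5 3; -1 1 0) = Δ·Π!·Σ² = 5/429  (sign +1)
combine: 4πI² = 1001·7/429·5/429 = 245/1287
take √, sign -1: I = -0.12308038
No selection rule forces the value: the integral is nonzero (none).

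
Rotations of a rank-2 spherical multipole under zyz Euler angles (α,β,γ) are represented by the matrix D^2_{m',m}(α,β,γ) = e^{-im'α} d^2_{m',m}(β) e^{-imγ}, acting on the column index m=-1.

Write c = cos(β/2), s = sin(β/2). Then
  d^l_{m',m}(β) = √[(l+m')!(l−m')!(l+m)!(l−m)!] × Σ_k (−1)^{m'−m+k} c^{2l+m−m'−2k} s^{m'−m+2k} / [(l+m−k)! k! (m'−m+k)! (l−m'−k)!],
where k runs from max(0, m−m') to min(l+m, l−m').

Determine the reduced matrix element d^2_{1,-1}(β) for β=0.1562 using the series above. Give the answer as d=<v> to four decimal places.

d^2_{1,-1}(β=0.1562) via the finite sum:
With c≡cos(β/2)=0.996952 and s≡sin(β/2)=0.078021, N=[6·1·1·6]^{1/2}=6.000000
k: max(0,(-1)−(1))=0 … min(2+(-1),2−(1))=1
  k=0: (−1)^2·6.0000/(2)·0.9970^2·0.0780^2 = +0.018150
  k=1: (−1)^3·6.0000/(6)·0.9970^0·0.0780^4 = -0.000037
d^2_{1,-1}(0.1562) = +0.018150 -0.000037 = +0.018113

d=0.0181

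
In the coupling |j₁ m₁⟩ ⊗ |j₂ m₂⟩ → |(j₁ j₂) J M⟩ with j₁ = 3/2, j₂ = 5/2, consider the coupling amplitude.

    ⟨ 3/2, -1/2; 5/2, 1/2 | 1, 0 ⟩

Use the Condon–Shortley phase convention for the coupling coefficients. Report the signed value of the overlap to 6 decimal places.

√[3·3!0!2!/6! · 1!2!3!2!1!1!] = √(6/5)
  +(−1)^2/∏(2,1,0,1,0,1)! = 1/2  (running 1/2)
⟨..|..⟩ = √(6/5)·(1/2) = +0.547723

+√(3/10) = +0.547723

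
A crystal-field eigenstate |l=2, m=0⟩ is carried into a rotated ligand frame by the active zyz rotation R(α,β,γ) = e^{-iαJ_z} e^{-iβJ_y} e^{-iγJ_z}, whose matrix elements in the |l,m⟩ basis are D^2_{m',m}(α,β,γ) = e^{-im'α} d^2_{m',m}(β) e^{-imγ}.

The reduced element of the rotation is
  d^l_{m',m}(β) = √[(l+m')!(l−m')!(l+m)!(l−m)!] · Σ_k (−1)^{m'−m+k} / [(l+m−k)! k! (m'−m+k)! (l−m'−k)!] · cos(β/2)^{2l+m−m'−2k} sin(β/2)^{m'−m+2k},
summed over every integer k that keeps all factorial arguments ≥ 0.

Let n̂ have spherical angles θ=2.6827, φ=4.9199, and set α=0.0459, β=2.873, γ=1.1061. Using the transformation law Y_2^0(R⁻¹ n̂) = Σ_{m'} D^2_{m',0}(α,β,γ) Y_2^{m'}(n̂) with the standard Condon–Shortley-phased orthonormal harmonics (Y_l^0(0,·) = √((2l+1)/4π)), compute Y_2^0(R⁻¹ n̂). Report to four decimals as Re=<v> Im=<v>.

Re=0.4229 Im=0.0000

Need the full column D^2_{m',0} for m'=−2..2 at α=0.0459, β=2.8730, γ=1.1061.
cos(β/2)=0.133893, sin(β/2)=0.990996
d^2_{-2,0}: single k=2 term ⇒ +0.043126;  D = +0.042944+0.003953i
d^2_{-1,0}: k∈[1..2] ⇒ +0.005827 -0.319190 = -0.313363;  D = -0.313033-0.014378i
d^2_{0,0}: k∈[0..2] ⇒ +0.000321 -0.070424 +0.964467 = +0.894364;  D = +0.894364+0.000000i
d^2_{1,0}: k∈[0..1] ⇒ -0.005827 +0.319190 = +0.313363;  D = +0.313033-0.014378i
d^2_{2,0}: single k=0 term ⇒ +0.043126;  D = +0.042944-0.003953i
Y_2^{m'}(θ=2.6827,φ=4.9199) and Σ D·Y over m':
  (+0.0429+0.0040i)·(-0.0694+0.0306i)  (-0.3130-0.0144i)·(-0.0632-0.3002i)  (+0.8944+0.0000i)·(+0.4451+0.0000i)  (+0.3130-0.0144i)·(+0.0632-0.3002i)  (+0.0429-0.0040i)·(-0.0694-0.0306i)
Y_2^0(R⁻¹ n̂) = +0.422853-0.000000i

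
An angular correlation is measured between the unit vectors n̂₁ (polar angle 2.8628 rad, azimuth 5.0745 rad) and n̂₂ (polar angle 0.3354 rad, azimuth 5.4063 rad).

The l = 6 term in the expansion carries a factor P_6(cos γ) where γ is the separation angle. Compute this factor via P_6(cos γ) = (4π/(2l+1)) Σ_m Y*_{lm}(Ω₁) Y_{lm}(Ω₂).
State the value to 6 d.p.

-0.412988

Term-by-term m-sum for l=6 (normalisation 4π/13 = 0.966644):
  [-6]  conj(Y_{6,-6})(Ω₁) = +0.000119-0.000173i ; Y_{6,-6}(Ω₂) = +0.000321-0.000524i ; Δ = -0.000000-0.000000i
  [-5]  conj(Y_{6,-5})(Ω₁) = -0.002467-0.000603i ; Y_{6,-5}(Ω₂) = -0.001966-0.005779i ; Δ = +0.000001+0.000015i
  [-4]  conj(Y_{6,-4})(Ω₁) = +0.002289+0.018618i ; Y_{6,-4}(Ω₂) = -0.034443-0.013199i ; Δ = +0.000167-0.000671i
  [-3]  conj(Y_{6,-3})(Ω₁) = +0.082776-0.043565i ; Y_{6,-3}(Ω₂) = -0.130259+0.073022i ; Δ = -0.007601+0.011719i
  [-2]  conj(Y_{6,-2})(Ω₁) = -0.231937-0.205163i ; Y_{6,-2}(Ω₂) = -0.071825+0.388149i ; Δ = +0.096293-0.075290i
  [-1]  conj(Y_{6,-1})(Ω₁) = -0.210932+0.556822i ; Y_{6,-1}(Ω₂) = +0.367458+0.441691i ; Δ = -0.323452+0.111441i
  [+0]  conj(Y_{6,0})(Ω₁) = +0.339752-0.000000i ; Y_{6,0}(Ω₂) = +0.123461+0.000000i ; Δ = +0.041946+0.000000i
  [+1]  conj(Y_{6,1})(Ω₁) = +0.210932+0.556822i ; Y_{6,1}(Ω₂) = -0.367458+0.441691i ; Δ = -0.323452-0.111441i
  [+2]  conj(Y_{6,2})(Ω₁) = -0.231937+0.205163i ; Y_{6,2}(Ω₂) = -0.071825-0.388149i ; Δ = +0.096293+0.075290i
  [+3]  conj(Y_{6,3})(Ω₁) = -0.082776-0.043565i ; Y_{6,3}(Ω₂) = +0.130259+0.073022i ; Δ = -0.007601-0.011719i
  [+4]  conj(Y_{6,4})(Ω₁) = +0.002289-0.018618i ; Y_{6,4}(Ω₂) = -0.034443+0.013199i ; Δ = +0.000167+0.000671i
  [+5]  conj(Y_{6,5})(Ω₁) = +0.002467-0.000603i ; Y_{6,5}(Ω₂) = +0.001966-0.005779i ; Δ = +0.000001-0.000015i
  [+6]  conj(Y_{6,6})(Ω₁) = +0.000119+0.000173i ; Y_{6,6}(Ω₂) = +0.000321+0.000524i ; Δ = -0.000000+0.000000i
Total Σ_m = -0.427239+0.000000i. Multiply by 0.966644: -0.412988+0.000000i. P_6(cos γ) = -0.412988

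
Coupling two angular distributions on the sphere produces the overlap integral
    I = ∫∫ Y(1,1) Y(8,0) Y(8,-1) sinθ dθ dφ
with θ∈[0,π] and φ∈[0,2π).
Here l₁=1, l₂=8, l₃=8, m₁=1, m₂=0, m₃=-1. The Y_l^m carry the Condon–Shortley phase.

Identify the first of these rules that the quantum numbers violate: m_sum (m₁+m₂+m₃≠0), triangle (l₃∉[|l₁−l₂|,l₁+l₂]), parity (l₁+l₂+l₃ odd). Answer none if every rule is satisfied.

m₁+m₂+m₃ = 1 + 0 − 1 = 0  ✓
triangle: |1−8|=7 ≤ l₃=8 ≤ 1+8=9  ✓
parity: l₁+l₂+l₃ = 17 is odd  ✗

parity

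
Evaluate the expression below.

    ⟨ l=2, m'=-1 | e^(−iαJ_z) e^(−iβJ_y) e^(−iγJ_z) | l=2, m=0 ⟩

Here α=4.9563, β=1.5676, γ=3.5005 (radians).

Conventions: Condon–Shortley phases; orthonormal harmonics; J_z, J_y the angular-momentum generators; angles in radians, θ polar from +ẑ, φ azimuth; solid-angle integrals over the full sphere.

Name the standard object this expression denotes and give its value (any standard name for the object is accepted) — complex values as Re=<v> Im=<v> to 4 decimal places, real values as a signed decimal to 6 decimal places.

This is a Wigner D-matrix element — the rotation-matrix element ⟨l m'| R(α,β,γ) |l m⟩ in the angular-momentum basis.
Split into d^2_{-1,0}(β=1.5676) × two z-phases.
With c≡cos(β/2)=0.708236 and s≡sin(β/2)=0.705976, N=[1·6·2·2]^{1/2}=4.898979
Admissible k: 1..2 (factorial args all ≥0)
  k=1: (−1)^0·4.8990/(2)·0.7082^3·0.7060^1 = +0.614327
  k=2: (−1)^1·4.8990/(2)·0.7082^1·0.7060^3 = -0.610412
d^2_{-1,0}(1.5676) = +0.614327 -0.610412 = +0.003915
D = (+0.241500-0.970401i)·(+0.003915)·(+1.000000+0.000000i) = +0.000945-0.003799i

Wigner D-matrix element, Re=0.0009 Im=-0.0038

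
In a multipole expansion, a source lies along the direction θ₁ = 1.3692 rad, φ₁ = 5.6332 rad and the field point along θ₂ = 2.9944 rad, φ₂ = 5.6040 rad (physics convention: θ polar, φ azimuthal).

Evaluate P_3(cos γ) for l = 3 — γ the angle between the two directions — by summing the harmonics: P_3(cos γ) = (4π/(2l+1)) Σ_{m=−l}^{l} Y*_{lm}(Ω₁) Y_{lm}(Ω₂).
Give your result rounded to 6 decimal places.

Addition theorem: P_3(cos γ) = (4π/7) Σ_m Y*_{lm}(Ω₁) Y_{lm}(Ω₂), m = −3…3:
  m=-3: (-0.14524 - 0.36452j) × (-0.00059 + 0.00118j) = 0.00051 + 0.00005j  (running Σ = 0.00051 + 0.00005j)
  m=-2: (0.05255 - 0.18927j) × (-0.00458 - 0.02126j) = -0.00426 - 0.00025j  (running Σ = -0.00375 - 0.00020j)
  m=-1: (-0.20154 + 0.15321j) × (0.14355 + 0.11589j) = -0.04669 - 0.00136j  (running Σ = -0.05044 - 0.00157j)
  m=0: (-0.20919 + 0.00000j) × (-0.69858 + 0.00000j) = 0.14613 + 0.00000j  (running Σ = 0.09570 - 0.00157j)
  m=1: (0.20154 + 0.15321j) × (-0.14355 + 0.11589j) = -0.04669 + 0.00136j  (running Σ = 0.04901 - 0.00020j)
  m=2: (0.05255 + 0.18927j) × (-0.00458 + 0.02126j) = -0.00426 + 0.00025j  (running Σ = 0.04475 + 0.00005j)
  m=3: (0.14524 - 0.36452j) × (0.00059 + 0.00118j) = 0.00051 - 0.00005j  (running Σ = 0.04526 + 0.00000j)
Σ over m = 0.04526 + 0.00000j; ×(4π/7) → 0.08125 + 0.00000j. Real part: 0.081254

0.081254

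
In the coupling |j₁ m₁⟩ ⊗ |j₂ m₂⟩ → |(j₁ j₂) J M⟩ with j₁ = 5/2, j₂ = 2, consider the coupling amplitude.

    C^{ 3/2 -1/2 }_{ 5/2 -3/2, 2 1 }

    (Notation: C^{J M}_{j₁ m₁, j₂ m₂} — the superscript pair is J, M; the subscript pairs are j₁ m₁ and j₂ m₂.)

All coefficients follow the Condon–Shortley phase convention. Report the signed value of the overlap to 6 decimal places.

√[4·3!2!1!/7! · 1!4!3!1!1!2!] = √(96/35)
  +(−1)^2/∏(2,1,2,1,0,0)! = 1/4  (running 1/4)
  +(−1)^3/∏(3,0,1,0,1,1)! = -1/6  (running 1/12)
⟨..|..⟩ = √(96/35)·(1/12) = +0.138013

+0.138013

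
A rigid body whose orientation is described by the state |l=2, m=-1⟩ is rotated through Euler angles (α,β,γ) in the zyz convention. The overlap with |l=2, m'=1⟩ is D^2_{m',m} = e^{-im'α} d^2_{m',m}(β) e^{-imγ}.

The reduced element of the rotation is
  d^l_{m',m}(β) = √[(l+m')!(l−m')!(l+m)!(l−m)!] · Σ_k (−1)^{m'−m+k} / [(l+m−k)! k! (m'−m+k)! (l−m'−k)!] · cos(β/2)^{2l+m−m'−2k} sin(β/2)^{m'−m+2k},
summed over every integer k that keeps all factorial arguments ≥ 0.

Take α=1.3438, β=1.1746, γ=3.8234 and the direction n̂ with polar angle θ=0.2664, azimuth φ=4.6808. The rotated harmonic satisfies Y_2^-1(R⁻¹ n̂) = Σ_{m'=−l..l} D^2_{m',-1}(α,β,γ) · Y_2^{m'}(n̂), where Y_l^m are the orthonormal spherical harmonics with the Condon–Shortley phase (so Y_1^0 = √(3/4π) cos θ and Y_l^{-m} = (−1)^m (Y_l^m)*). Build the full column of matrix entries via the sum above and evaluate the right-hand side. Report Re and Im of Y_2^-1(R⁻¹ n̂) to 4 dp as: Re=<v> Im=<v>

Re=0.0829 Im=0.0605

Need the full column D^2_{m',-1} for m'=−2..2 at α=1.3438, β=1.1746, γ=3.8234.
cos(β/2)=0.832440, sin(β/2)=0.554115
d^2_{-2,-1}: single k=1 term ⇒ +0.639277;  D = +0.622759+0.144380i
d^2_{-1,-1}: k∈[0..1] ⇒ +0.480188 -0.638304 = -0.158116;  D = -0.069459+0.142042i
d^2_{0,-1}: k∈[0..1] ⇒ -0.782951 +0.346920 = -0.436031;  D = +0.338550+0.274785i
d^2_{1,-1}: k∈[0..1] ⇒ +0.638304 -0.094276 = +0.544028;  D = -0.429112+0.334408i
d^2_{2,-1}: single k=0 term ⇒ -0.283259;  D = -0.119367-0.256879i
Y_2^{m'}(θ=0.2664,φ=4.6808) and Σ D·Y over m':
  (+0.6228+0.1444i)·(-0.0267-0.0017i)  (-0.0695+0.1420i)·(-0.0062+0.1961i)  (+0.3385+0.2748i)·(+0.5652+0.0000i)  (-0.4291+0.3344i)·(+0.0062+0.1961i)  (-0.1194-0.2569i)·(-0.0267+0.0017i)
Y_2^-1(R⁻¹ n̂) = +0.082915+0.060480i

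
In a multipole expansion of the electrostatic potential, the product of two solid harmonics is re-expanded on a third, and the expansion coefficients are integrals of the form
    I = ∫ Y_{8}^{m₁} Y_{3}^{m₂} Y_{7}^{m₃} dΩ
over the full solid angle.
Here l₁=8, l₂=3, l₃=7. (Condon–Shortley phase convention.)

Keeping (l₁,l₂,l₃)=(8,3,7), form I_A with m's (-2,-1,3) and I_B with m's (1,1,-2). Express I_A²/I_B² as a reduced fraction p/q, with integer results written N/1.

16820/3703

Same 8,3,7: normalisation and zero-m 3j drop out of the ratio.
A: Δ: 4! 12! 2! / 19! → 1/5290740; sum: t=0:+1/348364800 t=1:−1/13063680 t=2:+1/7741440 = 29/522547200; 3j²(8 3 7; -2 -1 3) = Δ·Π!·Σ² = 1682/264537  (sign +1)
B: Δ: 4! 12! 2! / 19! → 1/5290740; sum: t=2:+1/4838400 t=3:−1/5806080 t=4:+1/104509440 = 23/522547200; 3j²(8 3 7; 1 1 -2) = Δ·Π!·Σ² = 529/377910  (sign -1)
I_A²/I_B² = (1682/264537)/(529/377910) = 16820/3703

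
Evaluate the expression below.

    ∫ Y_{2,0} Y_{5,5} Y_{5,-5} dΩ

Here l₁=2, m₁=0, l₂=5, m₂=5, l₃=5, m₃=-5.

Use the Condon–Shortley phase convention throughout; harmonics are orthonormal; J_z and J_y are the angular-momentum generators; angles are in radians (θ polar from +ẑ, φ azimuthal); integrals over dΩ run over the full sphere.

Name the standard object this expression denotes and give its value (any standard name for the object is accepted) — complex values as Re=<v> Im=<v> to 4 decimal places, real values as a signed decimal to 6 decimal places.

This is a Gaunt coefficient — the integral of a triple product of spherical harmonics over the sphere.
m-sum 0 ✓  L=12 even ✓  3≤5≤7 ✓
Π(2lᵢ+1) = 5×11×11 = 605
triangle coeff Δ(2,5,5) = 1/38610
Σ_t [0,2]: t=0:+1/2880 t=1:−1/576 t=2:+1/2880 = -1/960
(3j)²=10/429 [(2 5 5; 0 0 0)], sign=+1
Σ_t [2,2]: t=2:+1/161280 = 1/161280
(3j)²=15/286 [(2 5 5; 0 5 -5)], sign=+1
⇒ 4πI² = 125/169
I = (+1)√(125/169/(4π)) = 0.24260890

Gaunt coefficient, +0.242609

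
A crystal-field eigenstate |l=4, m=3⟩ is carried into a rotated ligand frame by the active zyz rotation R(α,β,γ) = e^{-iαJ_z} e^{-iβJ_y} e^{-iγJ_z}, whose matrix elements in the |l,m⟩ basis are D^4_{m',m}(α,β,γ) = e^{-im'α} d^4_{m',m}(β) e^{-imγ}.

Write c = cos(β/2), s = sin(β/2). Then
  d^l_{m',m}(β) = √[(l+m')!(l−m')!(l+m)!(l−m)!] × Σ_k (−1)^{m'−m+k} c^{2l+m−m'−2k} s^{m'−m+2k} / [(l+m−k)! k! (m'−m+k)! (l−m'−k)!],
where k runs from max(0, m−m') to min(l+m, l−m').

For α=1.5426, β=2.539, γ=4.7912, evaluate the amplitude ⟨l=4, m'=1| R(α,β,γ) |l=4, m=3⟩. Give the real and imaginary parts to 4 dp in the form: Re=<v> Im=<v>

Re=0.0786 Im=-0.0166

D^4_{1,3}(1.5426,2.5390,4.7912) = e^{-i·1·1.5426}·d^4_{1,3}(2.5390)·e^{-i·3·4.7912}. Compute d first:
With c≡cos(β/2)=0.296758 and s≡sin(β/2)=0.954953, N=[120·6·5040·1]^{1/2}=1904.940944
k: max(0,(3)−(1))=2 … min(4+(3),4−(1))=3
  k=2: (−1)^0·1904.9409/(240)·0.2968^6·0.9550^2 = +0.004944
  k=3: (−1)^1·1904.9409/(144)·0.2968^4·0.9550^4 = -0.085321
d^4_{1,3}(2.5390) = +0.004944 -0.085321 = -0.080378
Attach z-rotation phases: D = e^{-i(1)(1.5426)}·(-0.080378)·e^{-i(3)(4.7912)} = +0.078641-0.016617i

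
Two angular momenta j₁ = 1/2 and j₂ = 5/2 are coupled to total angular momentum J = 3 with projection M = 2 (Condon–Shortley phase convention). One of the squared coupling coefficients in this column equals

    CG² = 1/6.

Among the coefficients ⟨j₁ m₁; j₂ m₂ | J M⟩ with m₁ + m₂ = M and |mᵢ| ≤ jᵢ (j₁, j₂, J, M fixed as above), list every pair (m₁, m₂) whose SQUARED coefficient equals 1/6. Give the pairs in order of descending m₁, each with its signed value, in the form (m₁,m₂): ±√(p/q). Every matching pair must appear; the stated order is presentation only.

(-1/2,5/2): +√(1/6)

Admissible pairs with m₁+m₂ = M = 2: (-1/2,5/2), (1/2,3/2)
  (m₁,m₂)=(1/2,3/2): CG² = 5/6, CG = +√(5/6)
  (m₁,m₂)=(-1/2,5/2): CG² = 1/6, CG = +√(1/6)   ← matches the target
Pairs with CG² = 1/6: (-1/2,5/2): +√(1/6)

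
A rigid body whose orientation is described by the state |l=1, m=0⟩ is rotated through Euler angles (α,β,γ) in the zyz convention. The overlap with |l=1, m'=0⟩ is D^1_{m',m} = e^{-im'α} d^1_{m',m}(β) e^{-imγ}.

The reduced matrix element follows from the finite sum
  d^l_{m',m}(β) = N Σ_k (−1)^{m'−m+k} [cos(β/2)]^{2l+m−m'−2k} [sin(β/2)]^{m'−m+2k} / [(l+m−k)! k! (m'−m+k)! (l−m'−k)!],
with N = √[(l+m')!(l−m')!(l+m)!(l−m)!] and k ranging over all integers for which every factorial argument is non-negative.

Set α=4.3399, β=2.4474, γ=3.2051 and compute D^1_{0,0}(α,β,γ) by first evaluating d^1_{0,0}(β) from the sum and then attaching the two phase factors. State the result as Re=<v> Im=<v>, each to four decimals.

First d^1_{0,0}(β=2.4474), then the phase factors e^{-i(0)α} and e^{-i(0)γ}:
c=cos(2.447400/2)=0.340169, s=sin(2.447400/2)=0.940364; N=√[1·1·1·1]=1.000000
k∈{0,1} keeps every argument non-negative
  k=0: (−1)^0·1.0000/(1)·0.3402^2·0.9404^0 = +0.115715
  k=1: (−1)^1·1.0000/(1)·0.3402^0·0.9404^2 = -0.884285
d^1_{0,0}(2.4474) = +0.115715 -0.884285 = -0.768570
D = (+1.000000+0.000000i)·(-0.768570)·(+1.000000+0.000000i) = -0.768570+0.000000i

Re=-0.7686 Im=0.0000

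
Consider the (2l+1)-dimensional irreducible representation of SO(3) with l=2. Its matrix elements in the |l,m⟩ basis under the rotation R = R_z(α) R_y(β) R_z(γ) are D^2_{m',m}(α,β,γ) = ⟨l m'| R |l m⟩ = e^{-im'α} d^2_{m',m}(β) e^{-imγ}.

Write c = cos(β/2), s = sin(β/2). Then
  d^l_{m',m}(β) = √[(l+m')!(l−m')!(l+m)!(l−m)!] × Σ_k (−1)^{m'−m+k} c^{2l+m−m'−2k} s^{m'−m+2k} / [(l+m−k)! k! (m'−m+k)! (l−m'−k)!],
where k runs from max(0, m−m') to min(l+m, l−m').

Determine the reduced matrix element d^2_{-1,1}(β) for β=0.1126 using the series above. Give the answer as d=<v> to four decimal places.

d=0.0095

d^2_{-1,1}(β=0.1126) via the finite sum:
Half-angle: c=0.998416, s=0.056270. N=√(1·6·6·1)=6.000000
k∈{2,3} keeps every argument non-negative
  k=2: (−1)^0·6.0000/(2)·0.9984^2·0.0563^2 = +0.009469
  k=3: (−1)^1·6.0000/(6)·0.9984^0·0.0563^4 = -0.000010
d^2_{-1,1}(0.1126) = +0.009469 -0.000010 = +0.009459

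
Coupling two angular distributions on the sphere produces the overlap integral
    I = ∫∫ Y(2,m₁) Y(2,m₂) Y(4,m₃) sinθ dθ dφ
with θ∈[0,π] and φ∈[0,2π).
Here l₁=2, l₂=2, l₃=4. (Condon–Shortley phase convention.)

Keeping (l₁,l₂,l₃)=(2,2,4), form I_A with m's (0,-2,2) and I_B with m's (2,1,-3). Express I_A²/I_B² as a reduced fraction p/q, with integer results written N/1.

3/7

l's match ⇒ only the (l;m) 3-j factors differ between A and B.
A: triangle coeff Δ(2,2,4) = 1/630; Σ_t [0,0]: t=0:+1/96 = 1/96; (3j)²=1/42 [(2 2 4; 0 -2 2)], sign=+1
B: triangle coeff Δ(2,2,4) = 1/630; Σ_t [0,0]: t=0:+1/144 = 1/144; (3j)²=1/18 [(2 2 4; 2 1 -3)], sign=-1
I_A²/I_B² = (1/42)/(1/18) = 3/7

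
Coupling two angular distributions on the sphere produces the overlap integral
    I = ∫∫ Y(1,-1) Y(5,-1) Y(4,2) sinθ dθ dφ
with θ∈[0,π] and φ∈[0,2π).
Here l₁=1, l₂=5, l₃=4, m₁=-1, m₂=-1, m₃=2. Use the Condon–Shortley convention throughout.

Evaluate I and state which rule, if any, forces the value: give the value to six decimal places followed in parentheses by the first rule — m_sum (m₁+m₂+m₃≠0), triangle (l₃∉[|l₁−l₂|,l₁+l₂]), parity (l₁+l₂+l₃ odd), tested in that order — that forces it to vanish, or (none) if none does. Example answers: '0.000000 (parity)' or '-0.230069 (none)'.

Rules hold: Σm=0, L=10 even, 4≤4≤6.
N = 3·11·9 = 297
Δ = 2!·0!·8!/11! = 1/495
Racah Σ t=1..1: t=1:−1/576 = -1/576
⇒ 3j(1 5 4; 0 0 0)² = 5/99, sgn -1
Racah Σ t=2..2: t=2:+1/2880 = 1/2880
⇒ 3j(1 5 4; -1 -1 2)² = 2/165, sgn +1
4πI² = N·(3j₀)²·(3jₘ)² = 2/11
I = -1·√(0.181818/4π) = -0.12028562
No selection rule forces the value: the integral is nonzero (none).

-0.120286 (none)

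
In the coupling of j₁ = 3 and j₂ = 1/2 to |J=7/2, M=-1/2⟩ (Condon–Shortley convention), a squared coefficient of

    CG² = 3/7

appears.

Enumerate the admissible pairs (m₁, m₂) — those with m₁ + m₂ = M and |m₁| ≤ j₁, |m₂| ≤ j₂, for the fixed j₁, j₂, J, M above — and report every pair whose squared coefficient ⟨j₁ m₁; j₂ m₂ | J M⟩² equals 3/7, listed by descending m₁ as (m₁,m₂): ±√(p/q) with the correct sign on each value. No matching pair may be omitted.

Admissible pairs with m₁+m₂ = M = -1/2: (-1,1/2), (0,-1/2)
  (m₁,m₂)=(0,-1/2): CG² = 4/7, CG = +√(4/7)
  (m₁,m₂)=(-1,1/2): CG² = 3/7, CG = +√(3/7)   ← matches the target
Pairs with CG² = 3/7: (-1,1/2): +√(3/7)

(-1,1/2): +√(3/7)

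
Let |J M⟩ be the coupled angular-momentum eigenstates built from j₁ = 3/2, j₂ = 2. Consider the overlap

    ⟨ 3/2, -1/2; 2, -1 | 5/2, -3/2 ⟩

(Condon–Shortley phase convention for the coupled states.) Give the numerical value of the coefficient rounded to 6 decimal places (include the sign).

√[6·1!2!3!/7! · 1!2!1!3!1!4!] = √(144/35)
  +(−1)^0/∏(0,1,2,1,0,2)! = 1/4  (running 1/4)
  +(−1)^1/∏(1,0,1,0,1,3)! = -1/6  (running 1/12)
⟨..|..⟩ = √(144/35)·(1/12) = +0.169031

+√(1/35) = +0.169031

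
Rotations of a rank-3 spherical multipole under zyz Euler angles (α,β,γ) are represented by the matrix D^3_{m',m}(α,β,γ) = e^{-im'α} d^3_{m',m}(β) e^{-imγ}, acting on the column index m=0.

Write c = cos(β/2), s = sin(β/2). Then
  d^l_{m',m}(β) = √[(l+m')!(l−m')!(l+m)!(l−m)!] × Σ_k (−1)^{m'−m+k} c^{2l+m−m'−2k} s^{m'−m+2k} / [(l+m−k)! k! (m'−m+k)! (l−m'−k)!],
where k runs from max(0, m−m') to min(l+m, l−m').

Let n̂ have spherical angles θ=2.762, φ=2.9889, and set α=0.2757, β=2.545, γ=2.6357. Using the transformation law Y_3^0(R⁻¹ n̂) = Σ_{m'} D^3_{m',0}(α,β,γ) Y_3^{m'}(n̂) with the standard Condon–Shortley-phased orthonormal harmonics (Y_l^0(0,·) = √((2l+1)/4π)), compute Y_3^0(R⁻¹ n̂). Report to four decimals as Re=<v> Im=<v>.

Re=-0.2860 Im=0.0000

Need the full column D^3_{m',0} for m'=−3..3 at α=0.2757, β=2.5450, γ=2.6357.
cos(β/2)=0.293892, sin(β/2)=0.955839
d^3_{-3,0}: single k=3 term ⇒ +0.099136;  D = +0.067117+0.072961i
d^3_{-2,0}: k∈[2..3] ⇒ +0.037332 -0.394889 = -0.357557;  D = -0.304564-0.187317i
d^3_{-1,0}: k∈[1..3] ⇒ +0.007260 -0.230372 +0.812272 = +0.589160;  D = +0.566910+0.160381i
d^3_{0,0}: k∈[0..3] ⇒ +0.000644 -0.061343 +0.648869 -0.762618 = -0.174448;  D = -0.174448+0.000000i
d^3_{1,0}: k∈[0..2] ⇒ -0.007260 +0.230372 -0.812272 = -0.589160;  D = -0.566910+0.160381i
d^3_{2,0}: k∈[0..1] ⇒ +0.037332 -0.394889 = -0.357557;  D = -0.304564+0.187317i
d^3_{3,0}: single k=0 term ⇒ -0.099136;  D = -0.067117+0.072961i
Y_3^{m'}(θ=2.762,φ=2.9889) and Σ D·Y over m':
  (+0.0671+0.0730i)·(-0.0190-0.0094i)  (-0.3046-0.1873i)·(-0.1243-0.0392i)  (+0.5669+0.1604i)·(-0.3922-0.0604i)  (-0.1744+0.0000i)·(-0.4553+0.0000i)  (-0.5669+0.1604i)·(+0.3922-0.0604i)  (-0.3046+0.1873i)·(-0.1243+0.0392i)  (-0.0671+0.0730i)·(+0.0190-0.0094i)
Y_3^0(R⁻¹ n̂) = -0.286032+0.000000i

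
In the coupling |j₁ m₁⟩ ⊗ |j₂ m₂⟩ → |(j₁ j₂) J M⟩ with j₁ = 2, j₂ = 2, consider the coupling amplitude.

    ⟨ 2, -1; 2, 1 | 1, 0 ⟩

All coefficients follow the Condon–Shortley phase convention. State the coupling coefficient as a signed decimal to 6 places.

+√(1/10) = +0.316228

triangle: 3!·1!·1!/6! = 6/720
(j±m)!: 1!·3!·3!·1!·1!·1! = 36
prefactor² = (2J+1)·Δ·N² = 9/10
  k=2: +1/(2!·1!·1!·1!·0!·0!) = 1/2
  k=3: −1/(3!·0!·0!·0!·1!·1!) = -1/6
Σ = 1/3  ⇒  CG² = 9/10·(1/3)² = 1/10
CG = +√(1/10) = +0.316228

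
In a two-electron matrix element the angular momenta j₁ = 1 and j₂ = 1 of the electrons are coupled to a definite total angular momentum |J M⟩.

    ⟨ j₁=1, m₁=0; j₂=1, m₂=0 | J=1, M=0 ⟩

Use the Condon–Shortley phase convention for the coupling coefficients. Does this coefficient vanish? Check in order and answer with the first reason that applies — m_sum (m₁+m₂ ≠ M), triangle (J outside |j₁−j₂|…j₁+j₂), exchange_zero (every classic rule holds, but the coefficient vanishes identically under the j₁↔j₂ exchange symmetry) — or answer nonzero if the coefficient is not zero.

m-sum: m₁+m₂ = 0+0 = 0, M = 0  ✓
triangle: |j₁−j₂| = 0 ≤ J = 1 ≤ j₁+j₂ = 2  ✓
exchange: j₁=j₂ and m₁=m₂, and (−1)^(j₁+j₂−J) = (−1)^1 = −1 forces ⟨j₁m₁;j₂m₂|JM⟩ = −⟨j₂m₂;j₁m₁|JM⟩ = −⟨j₁m₁;j₂m₂|JM⟩ ⇒ the coefficient vanishes identically
Racah sum check: Σ_k collapses to 0 ⇒ CG = 0

exchange_zero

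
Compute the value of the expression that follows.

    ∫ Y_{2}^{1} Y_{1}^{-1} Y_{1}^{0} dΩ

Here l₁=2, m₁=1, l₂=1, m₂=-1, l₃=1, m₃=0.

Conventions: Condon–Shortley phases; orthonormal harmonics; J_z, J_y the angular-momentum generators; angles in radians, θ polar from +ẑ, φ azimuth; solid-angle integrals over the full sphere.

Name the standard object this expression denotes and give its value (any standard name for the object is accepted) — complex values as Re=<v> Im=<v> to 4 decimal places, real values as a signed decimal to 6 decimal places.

This is a Gaunt coefficient — the integral of a triple product of spherical harmonics over the sphere.
Checks pass: Σm=0; 4 even; l₃=1∈[1,3].
(2·2+1)(2·1+1)(2·1+1) = 45
Δ: 2! 2! 0! / 5! → 1/30
sum: t=1:−1/1 = -1/1
3j²(2 1 1; 0 0 0) = Δ·Π!·Σ² = 2/15  (sign +1)
sum: t=0:+1/2 = 1/2
3j²(2 1 1; 1 -1 0) = Δ·Π!·Σ² = 1/10  (sign -1)
combine: 4πI² = 45·2/15·1/10 = 3/5
take √, sign -1: I = -0.21850969

Gaunt coefficient, -0.218510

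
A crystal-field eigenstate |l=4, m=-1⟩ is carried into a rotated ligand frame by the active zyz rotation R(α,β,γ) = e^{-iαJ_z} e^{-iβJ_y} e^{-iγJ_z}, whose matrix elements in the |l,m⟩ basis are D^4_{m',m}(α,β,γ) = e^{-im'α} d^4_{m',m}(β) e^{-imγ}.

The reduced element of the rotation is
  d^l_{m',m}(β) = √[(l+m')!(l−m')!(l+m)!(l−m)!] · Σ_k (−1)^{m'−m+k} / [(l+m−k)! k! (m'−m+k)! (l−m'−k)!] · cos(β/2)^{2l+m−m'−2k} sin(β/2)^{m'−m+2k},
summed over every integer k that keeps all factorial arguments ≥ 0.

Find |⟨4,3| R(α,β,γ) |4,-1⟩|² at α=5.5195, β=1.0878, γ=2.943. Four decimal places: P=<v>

Split into d^4_{3,-1}(β=1.0878) × two z-phases.
Half-angle: c=0.855697, s=0.517477. N=√(5040·1·6·120)=1904.940944
The bounds max(0,m−m')=0 and min(l+m,l−m')=1 give 2 terms
  k=0: (−1)^4·1904.9409/(144)·0.8557^4·0.5175^4 = +0.508585
  k=1: (−1)^5·1904.9409/(240)·0.8557^2·0.5175^6 = -0.111598
d^4_{3,-1}(1.0878) = +0.508585 -0.111598 = +0.396987
|D^4_{3,-1}|² = |d^4_{3,-1}(β)|² = (+0.396987)² = 0.157599 (the z-rotation phases have unit modulus)

P=0.1576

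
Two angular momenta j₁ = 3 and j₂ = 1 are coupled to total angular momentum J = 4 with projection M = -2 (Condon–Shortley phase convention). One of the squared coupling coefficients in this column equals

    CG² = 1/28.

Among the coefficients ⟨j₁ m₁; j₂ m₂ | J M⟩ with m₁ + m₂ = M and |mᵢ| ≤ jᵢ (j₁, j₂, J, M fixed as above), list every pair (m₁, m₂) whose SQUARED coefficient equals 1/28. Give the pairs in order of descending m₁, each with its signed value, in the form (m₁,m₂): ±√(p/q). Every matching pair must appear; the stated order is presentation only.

(-3,1): +√(1/28)

Admissible pairs with m₁+m₂ = M = -2: (-3,1), (-2,0), (-1,-1)
  (m₁,m₂)=(-1,-1): CG² = 15/28, CG = +√(15/28)
  (m₁,m₂)=(-2,0): CG² = 3/7, CG = +√(3/7)
  (m₁,m₂)=(-3,1): CG² = 1/28, CG = +√(1/28)   ← matches the target
Pairs with CG² = 1/28: (-3,1): +√(1/28)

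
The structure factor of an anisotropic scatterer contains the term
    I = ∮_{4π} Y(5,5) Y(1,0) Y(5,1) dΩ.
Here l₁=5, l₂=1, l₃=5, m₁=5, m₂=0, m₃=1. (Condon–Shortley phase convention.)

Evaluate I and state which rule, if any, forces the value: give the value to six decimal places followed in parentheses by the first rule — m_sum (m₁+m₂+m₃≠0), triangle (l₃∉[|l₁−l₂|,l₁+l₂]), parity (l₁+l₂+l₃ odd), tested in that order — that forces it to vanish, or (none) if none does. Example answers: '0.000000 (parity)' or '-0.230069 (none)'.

0.000000 (m_sum)

5 + 0 + 1 = 6 ≠ 0: azimuthal integral kills it; I = 0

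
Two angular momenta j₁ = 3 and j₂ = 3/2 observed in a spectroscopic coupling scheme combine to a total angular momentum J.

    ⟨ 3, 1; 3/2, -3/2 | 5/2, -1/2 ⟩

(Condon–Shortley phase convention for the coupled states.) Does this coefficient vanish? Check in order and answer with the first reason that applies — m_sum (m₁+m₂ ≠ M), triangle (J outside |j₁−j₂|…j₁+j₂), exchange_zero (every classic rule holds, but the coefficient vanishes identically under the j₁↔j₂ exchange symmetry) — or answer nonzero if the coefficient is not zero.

m-sum: m₁+m₂ = 1+(-3/2) = -1/2, M = -1/2  ✓
triangle: |j₁−j₂| = 3/2 ≤ J = 5/2 ≤ j₁+j₂ = 9/2  ✓
exchange: j₁≠j₂ or m₁≠m₂ — the exchange symmetry imposes no constraint here
value check: CG = +√(27/70) = +0.621059 ≠ 0

nonzero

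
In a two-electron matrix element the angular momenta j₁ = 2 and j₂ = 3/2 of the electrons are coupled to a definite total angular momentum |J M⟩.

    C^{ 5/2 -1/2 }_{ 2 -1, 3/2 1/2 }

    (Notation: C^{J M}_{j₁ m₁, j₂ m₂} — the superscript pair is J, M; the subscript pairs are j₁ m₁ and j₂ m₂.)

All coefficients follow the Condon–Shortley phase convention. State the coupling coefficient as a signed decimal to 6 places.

j₁+j₂−J=1  J+j₁−j₂=3  J−j₁+j₂=2  j₁+j₂+J+1=7
(j₁±m₁, j₂±m₂, J±M) = (1,3,2,1,2,3)
P² = 72/35
sum k=0..1:
  [0] +1/12 = 1/12
  [1] −1/2 = -1/2
S = -5/12
C² = P²·S² = 5/14 ; C = -0.597614

−√(5/14) = -0.597614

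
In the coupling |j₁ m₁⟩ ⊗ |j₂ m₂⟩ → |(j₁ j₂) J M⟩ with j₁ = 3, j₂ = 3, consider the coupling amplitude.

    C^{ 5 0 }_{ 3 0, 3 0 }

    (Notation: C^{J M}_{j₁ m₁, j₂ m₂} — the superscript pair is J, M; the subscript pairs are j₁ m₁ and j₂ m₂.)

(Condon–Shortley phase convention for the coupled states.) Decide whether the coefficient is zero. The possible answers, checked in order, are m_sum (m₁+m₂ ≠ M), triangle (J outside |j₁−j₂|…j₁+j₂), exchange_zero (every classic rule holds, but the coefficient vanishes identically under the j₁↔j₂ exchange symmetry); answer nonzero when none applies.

m-sum: m₁+m₂ = 0+0 = 0, M = 0  ✓
triangle: |j₁−j₂| = 0 ≤ J = 5 ≤ j₁+j₂ = 6  ✓
exchange: j₁=j₂ and m₁=m₂, and (−1)^(j₁+j₂−J) = (−1)^1 = −1 forces ⟨j₁m₁;j₂m₂|JM⟩ = −⟨j₂m₂;j₁m₁|JM⟩ = −⟨j₁m₁;j₂m₂|JM⟩ ⇒ the coefficient vanishes identically
Racah sum check: Σ_k collapses to 0 ⇒ CG = 0

exchange_zero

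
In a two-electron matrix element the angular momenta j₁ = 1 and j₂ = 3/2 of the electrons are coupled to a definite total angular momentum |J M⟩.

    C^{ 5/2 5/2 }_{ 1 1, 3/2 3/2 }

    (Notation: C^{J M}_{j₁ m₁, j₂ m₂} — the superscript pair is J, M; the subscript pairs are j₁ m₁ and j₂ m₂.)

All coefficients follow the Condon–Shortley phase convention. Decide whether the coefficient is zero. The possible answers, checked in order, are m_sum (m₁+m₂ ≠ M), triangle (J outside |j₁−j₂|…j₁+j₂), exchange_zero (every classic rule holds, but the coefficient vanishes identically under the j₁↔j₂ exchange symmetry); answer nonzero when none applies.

nonzero

m-sum: m₁+m₂ = 1+3/2 = 5/2, M = 5/2  ✓
triangle: |j₁−j₂| = 1/2 ≤ J = 5/2 ≤ j₁+j₂ = 5/2  ✓
exchange: j₁≠j₂ or m₁≠m₂ — the exchange symmetry imposes no constraint here
value check: CG = +1 = +1.000000 ≠ 0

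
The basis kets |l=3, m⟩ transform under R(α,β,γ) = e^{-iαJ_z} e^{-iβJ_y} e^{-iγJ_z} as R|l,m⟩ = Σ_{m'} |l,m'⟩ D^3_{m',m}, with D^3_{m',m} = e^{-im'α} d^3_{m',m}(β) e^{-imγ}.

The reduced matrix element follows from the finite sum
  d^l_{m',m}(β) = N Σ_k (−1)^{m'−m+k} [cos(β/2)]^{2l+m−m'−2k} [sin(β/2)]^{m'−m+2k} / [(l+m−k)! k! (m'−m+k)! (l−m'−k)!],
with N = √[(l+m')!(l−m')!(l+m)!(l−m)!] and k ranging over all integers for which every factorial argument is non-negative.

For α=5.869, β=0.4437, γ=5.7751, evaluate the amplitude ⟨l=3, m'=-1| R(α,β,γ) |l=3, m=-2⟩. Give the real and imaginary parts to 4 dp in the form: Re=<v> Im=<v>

Re=-0.0773 Im=0.5466

Split into d^3_{-1,-2}(β=0.4437) × two z-phases.
c=cos(0.443700/2)=0.975492, s=sin(0.443700/2)=0.220035; N=√[2·24·1·120]=75.894664
k∈{0,1} keeps every argument non-negative
  k=0: (−1)^1·75.8947/(24)·0.9755^5·0.2200^1 = -0.614624
  k=1: (−1)^2·75.8947/(12)·0.9755^3·0.2200^3 = +0.062542
d^3_{-1,-2}(0.4437) = -0.614624 +0.062542 = -0.552082
D = (+0.915444-0.402444i)·(-0.552082)·(+0.526625-0.850098i) = -0.077280+0.546646i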